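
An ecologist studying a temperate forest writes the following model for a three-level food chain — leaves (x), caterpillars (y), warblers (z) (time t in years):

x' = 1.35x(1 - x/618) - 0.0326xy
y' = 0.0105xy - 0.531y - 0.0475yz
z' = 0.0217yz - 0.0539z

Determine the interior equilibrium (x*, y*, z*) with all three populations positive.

x* ≈ 581, y* ≈ 2.48, z* ≈ 117

From dz/dt = 0: 0.0217y* = 0.0539, so y* = 2.48.
From dx/dt = 0: 1.35(1 - x*/618) = 0.0326·2.48, giving x* = 618·(1 - 0.06) = 581.
From dy/dt = 0: 0.0105·581 - 0.531 = 0.0475z*, so z* = 5.57/0.0475 = 117.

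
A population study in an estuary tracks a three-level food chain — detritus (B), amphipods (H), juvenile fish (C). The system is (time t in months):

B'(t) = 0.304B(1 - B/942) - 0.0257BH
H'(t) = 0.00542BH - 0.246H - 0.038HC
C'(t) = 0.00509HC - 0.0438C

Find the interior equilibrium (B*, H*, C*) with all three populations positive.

From dC/dt = 0: 0.00509H* = 0.0438, so H* = 8.61.
From dB/dt = 0: 0.304(1 - B*/942) = 0.0257·8.61, giving B* = 942·(1 - 0.727) = 257.
From dH/dt = 0: 0.00542·257 - 0.246 = 0.038C*, so C* = 1.15/0.038 = 30.1.

B* ≈ 257, H* ≈ 8.61, C* ≈ 30.1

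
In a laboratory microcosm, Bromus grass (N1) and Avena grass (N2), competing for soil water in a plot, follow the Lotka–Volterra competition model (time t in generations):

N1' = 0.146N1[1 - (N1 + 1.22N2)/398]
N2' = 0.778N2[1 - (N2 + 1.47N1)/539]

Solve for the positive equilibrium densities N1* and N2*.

N1* ≈ 327, N2* ≈ 58.1

Setting both brackets to zero gives the nullclines N1 + 1.22N2 = 398 and 1.47N1 + N2 = 539.
Substituting N2 = 539 - 1.47N1 into the first: N1(1 - 1.22·1.47) = 398 - 1.22·539.
So N1* = -260/-0.793 = 327, and then N2* = 539 - 1.47·327 = 58.1.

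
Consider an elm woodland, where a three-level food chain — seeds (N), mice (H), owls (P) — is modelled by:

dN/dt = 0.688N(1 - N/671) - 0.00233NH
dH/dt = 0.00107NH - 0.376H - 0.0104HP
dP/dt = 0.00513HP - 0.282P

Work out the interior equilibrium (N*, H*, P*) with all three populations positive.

N* ≈ 546, H* ≈ 55, P* ≈ 20

From dP/dt = 0: 0.00513H* = 0.282, so H* = 55.
From dN/dt = 0: 0.688(1 - N*/671) = 0.00233·55, giving N* = 671·(1 - 0.186) = 546.
From dH/dt = 0: 0.00107·546 - 0.376 = 0.0104P*, so P* = 0.208/0.0104 = 20.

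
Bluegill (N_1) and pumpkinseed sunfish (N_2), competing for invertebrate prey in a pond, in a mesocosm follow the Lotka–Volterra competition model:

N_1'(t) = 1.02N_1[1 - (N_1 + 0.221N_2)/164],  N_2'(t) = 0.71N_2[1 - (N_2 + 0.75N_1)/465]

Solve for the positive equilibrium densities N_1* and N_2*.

N_1* ≈ 73.4, N_2* ≈ 410

Setting both brackets to zero gives the nullclines N_1 + 0.221N_2 = 164 and 0.75N_1 + N_2 = 465.
Substituting N_2 = 465 - 0.75N_1 into the first: N_1(1 - 0.221·0.75) = 164 - 0.221·465.
So N_1* = 61.2/0.834 = 73.4, and then N_2* = 465 - 0.75·73.4 = 410.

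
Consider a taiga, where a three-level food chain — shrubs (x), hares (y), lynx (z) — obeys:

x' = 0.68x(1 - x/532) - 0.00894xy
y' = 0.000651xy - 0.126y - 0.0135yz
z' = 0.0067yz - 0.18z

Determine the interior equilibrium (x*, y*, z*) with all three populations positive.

From dz/dt = 0: 0.0067y* = 0.18, so y* = 26.9.
From dx/dt = 0: 0.68(1 - x*/532) = 0.00894·26.9, giving x* = 532·(1 - 0.353) = 344.
From dy/dt = 0: 0.000651·344 - 0.126 = 0.0135z*, so z* = 0.098/0.0135 = 7.26.

x* ≈ 344, y* ≈ 26.9, z* ≈ 7.26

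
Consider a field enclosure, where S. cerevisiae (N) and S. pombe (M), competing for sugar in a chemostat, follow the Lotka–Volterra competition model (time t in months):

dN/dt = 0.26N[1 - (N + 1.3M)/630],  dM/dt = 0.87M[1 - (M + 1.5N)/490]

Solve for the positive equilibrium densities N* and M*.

Setting both brackets to zero gives the nullclines N + 1.3M = 630 and 1.5N + M = 490.
Substituting M = 490 - 1.5N into the first: N(1 - 1.3·1.5) = 630 - 1.3·490.
So N* = -7/-0.95 = 7.37, and then M* = 490 - 1.5·7.37 = 479.

N* ≈ 7.37, M* ≈ 479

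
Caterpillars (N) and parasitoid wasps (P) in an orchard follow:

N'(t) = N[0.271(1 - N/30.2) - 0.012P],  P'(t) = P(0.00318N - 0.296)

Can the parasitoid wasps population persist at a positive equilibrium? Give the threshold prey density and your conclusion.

Threshold N = 93.1; K < 93.1, so no, the predator goes extinct.

The predator equation gives dP/dt > 0 only when N > 0.296/0.00318 = 93.1.
Without the predator, N → K = 30.2. Since 30.2 < 93.1, the predator cannot invade.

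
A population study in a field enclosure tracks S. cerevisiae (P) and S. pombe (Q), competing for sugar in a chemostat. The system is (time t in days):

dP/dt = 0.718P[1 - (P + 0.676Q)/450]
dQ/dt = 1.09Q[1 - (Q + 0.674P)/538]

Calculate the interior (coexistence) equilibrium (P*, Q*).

Setting both brackets to zero gives the nullclines P + 0.676Q = 450 and 0.674P + Q = 538.
Substituting Q = 538 - 0.674P into the first: P(1 - 0.676·0.674) = 450 - 0.676·538.
So P* = 86.3/0.544 = 159, and then Q* = 538 - 0.674·159 = 431.

P* ≈ 159, Q* ≈ 431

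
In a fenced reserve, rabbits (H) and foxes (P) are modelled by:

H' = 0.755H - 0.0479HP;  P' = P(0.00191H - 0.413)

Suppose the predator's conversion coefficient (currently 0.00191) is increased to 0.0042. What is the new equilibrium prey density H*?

H* ≈ 98.3

At the interior fixed point, setting dP/dt = 0 with P > 0 fixes H* = (predator death rate)/(HP coefficient) — independent of the other coefficients.
With the change, H* = 0.413/0.0042 = 98.3; it falls from 216.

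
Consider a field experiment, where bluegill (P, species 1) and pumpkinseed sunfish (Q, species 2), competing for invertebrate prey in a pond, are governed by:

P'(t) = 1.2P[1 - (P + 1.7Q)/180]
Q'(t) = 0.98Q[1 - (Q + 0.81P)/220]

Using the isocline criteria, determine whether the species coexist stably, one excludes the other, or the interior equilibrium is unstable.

species 2 excludes species 1

Compare the nullcline intercepts: K1/α12 = 180/1.7 = 106 < K2 = 220; K2/α21 = 220/0.81 = 272 > K1 = 180.
Since the inequalities point opposite ways, species 2 can invade but species 1 cannot.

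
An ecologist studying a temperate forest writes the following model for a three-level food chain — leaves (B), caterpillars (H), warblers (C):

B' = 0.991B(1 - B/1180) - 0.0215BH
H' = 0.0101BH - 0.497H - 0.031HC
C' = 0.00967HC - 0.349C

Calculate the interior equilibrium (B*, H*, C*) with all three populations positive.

From dC/dt = 0: 0.00967H* = 0.349, so H* = 36.1.
From dB/dt = 0: 0.991(1 - B*/1180) = 0.0215·36.1, giving B* = 1180·(1 - 0.783) = 256.
From dH/dt = 0: 0.0101·256 - 0.497 = 0.031C*, so C* = 2.09/0.031 = 67.4.

B* ≈ 256, H* ≈ 36.1, C* ≈ 67.4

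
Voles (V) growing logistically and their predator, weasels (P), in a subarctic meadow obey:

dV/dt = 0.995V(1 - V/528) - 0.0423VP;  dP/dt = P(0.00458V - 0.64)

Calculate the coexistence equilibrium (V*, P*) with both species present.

V* ≈ 140, P* ≈ 17.3

From dP/dt = 0 with P > 0: 0.00458V* = 0.64, so V* = 140.
Substitute into dV/dt = 0: 0.995(1 - 140/528) = 0.0423P*.
The bracket is 0.735, giving P* = 0.732/0.0423 = 17.3.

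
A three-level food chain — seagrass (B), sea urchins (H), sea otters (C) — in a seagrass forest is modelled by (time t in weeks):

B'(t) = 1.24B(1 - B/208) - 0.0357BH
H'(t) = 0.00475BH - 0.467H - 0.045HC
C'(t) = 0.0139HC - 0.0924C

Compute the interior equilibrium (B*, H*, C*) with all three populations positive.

From dC/dt = 0: 0.0139H* = 0.0924, so H* = 6.65.
From dB/dt = 0: 1.24(1 - B*/208) = 0.0357·6.65, giving B* = 208·(1 - 0.191) = 168.
From dH/dt = 0: 0.00475·168 - 0.467 = 0.045C*, so C* = 0.332/0.045 = 7.38.

B* ≈ 168, H* ≈ 6.65, C* ≈ 7.38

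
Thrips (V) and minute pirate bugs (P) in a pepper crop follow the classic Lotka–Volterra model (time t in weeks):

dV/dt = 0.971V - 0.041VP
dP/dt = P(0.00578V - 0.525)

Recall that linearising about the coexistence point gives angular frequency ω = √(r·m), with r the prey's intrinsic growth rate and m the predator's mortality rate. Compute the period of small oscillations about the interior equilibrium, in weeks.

T ≈ 8.8 weeks

Here r = 0.971 and m = 0.525, so r·m = 0.51.
ω = √0.51 = 0.714 per week, hence T = 2π/ω ≈ 8.8 weeks.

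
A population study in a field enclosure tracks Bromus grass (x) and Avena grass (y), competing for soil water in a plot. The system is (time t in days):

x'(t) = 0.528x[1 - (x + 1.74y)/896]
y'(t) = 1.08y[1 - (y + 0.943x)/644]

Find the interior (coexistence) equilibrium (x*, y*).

x* ≈ 350, y* ≈ 314

Setting both brackets to zero gives the nullclines x + 1.74y = 896 and 0.943x + y = 644.
Substituting y = 644 - 0.943x into the first: x(1 - 1.74·0.943) = 896 - 1.74·644.
So x* = -225/-0.641 = 350, and then y* = 644 - 0.943·350 = 314.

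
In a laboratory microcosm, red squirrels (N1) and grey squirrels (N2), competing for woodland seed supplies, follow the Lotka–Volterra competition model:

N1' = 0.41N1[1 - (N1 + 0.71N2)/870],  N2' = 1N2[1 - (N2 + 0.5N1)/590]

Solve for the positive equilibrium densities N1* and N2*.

Setting both brackets to zero gives the nullclines N1 + 0.71N2 = 870 and 0.5N1 + N2 = 590.
Substituting N2 = 590 - 0.5N1 into the first: N1(1 - 0.71·0.5) = 870 - 0.71·590.
So N1* = 451/0.645 = 699, and then N2* = 590 - 0.5·699 = 240.

N1* ≈ 699, N2* ≈ 240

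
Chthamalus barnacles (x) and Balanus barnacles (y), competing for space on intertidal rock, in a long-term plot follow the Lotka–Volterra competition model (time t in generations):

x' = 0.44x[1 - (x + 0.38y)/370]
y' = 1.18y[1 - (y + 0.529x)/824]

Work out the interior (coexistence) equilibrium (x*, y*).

x* ≈ 71.2, y* ≈ 786

Setting both brackets to zero gives the nullclines x + 0.38y = 370 and 0.529x + y = 824.
Substituting y = 824 - 0.529x into the first: x(1 - 0.38·0.529) = 370 - 0.38·824.
So x* = 56.9/0.799 = 71.2, and then y* = 824 - 0.529·71.2 = 786.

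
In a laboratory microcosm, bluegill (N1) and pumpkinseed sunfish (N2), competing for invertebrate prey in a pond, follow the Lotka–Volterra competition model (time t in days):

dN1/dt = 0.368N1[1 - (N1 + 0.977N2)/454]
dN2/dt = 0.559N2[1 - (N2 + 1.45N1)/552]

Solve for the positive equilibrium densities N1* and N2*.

Setting both brackets to zero gives the nullclines N1 + 0.977N2 = 454 and 1.45N1 + N2 = 552.
Substituting N2 = 552 - 1.45N1 into the first: N1(1 - 0.977·1.45) = 454 - 0.977·552.
So N1* = -85.3/-0.417 = 205, and then N2* = 552 - 1.45·205 = 255.

N1* ≈ 205, N2* ≈ 255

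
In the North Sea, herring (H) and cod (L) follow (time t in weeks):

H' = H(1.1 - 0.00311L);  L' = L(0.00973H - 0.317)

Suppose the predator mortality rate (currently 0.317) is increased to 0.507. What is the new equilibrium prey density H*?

At the interior fixed point, setting dL/dt = 0 with L > 0 fixes H* = (predator death rate)/(HL coefficient) — independent of the other coefficients.
With the change, H* = 0.507/0.00973 = 52.1; it rises from 32.6.

H* ≈ 52.1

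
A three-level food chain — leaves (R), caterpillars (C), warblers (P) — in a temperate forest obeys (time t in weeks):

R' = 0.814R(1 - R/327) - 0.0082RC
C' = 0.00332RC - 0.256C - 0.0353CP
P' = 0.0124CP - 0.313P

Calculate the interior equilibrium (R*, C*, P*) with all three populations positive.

From dP/dt = 0: 0.0124C* = 0.313, so C* = 25.2.
From dR/dt = 0: 0.814(1 - R*/327) = 0.0082·25.2, giving R* = 327·(1 - 0.254) = 244.
From dC/dt = 0: 0.00332·244 - 0.256 = 0.0353P*, so P* = 0.554/0.0353 = 15.7.

R* ≈ 244, C* ≈ 25.2, P* ≈ 15.7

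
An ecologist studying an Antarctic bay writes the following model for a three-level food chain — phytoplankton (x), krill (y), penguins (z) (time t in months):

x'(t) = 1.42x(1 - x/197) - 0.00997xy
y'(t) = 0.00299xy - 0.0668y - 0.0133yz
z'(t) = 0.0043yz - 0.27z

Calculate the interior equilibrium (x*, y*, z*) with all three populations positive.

x* ≈ 110, y* ≈ 62.8, z* ≈ 19.7

From dz/dt = 0: 0.0043y* = 0.27, so y* = 62.8.
From dx/dt = 0: 1.42(1 - x*/197) = 0.00997·62.8, giving x* = 197·(1 - 0.441) = 110.
From dy/dt = 0: 0.00299·110 - 0.0668 = 0.0133z*, so z* = 0.263/0.0133 = 19.7.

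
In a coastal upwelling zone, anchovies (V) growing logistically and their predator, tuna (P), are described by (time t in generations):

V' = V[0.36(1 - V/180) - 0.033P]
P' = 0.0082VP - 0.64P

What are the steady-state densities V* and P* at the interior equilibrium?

V* ≈ 78, P* ≈ 6.18

From dP/dt = 0 with P > 0: 0.0082V* = 0.64, so V* = 78.
Substitute into dV/dt = 0: 0.36(1 - 78/180) = 0.033P*.
The bracket is 0.566, giving P* = 0.204/0.033 = 6.18.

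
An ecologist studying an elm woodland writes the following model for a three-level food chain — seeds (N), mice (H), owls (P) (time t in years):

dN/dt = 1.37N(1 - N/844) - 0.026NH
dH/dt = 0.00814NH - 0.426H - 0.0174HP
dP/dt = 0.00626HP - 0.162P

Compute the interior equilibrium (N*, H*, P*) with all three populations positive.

N* ≈ 429, H* ≈ 25.9, P* ≈ 176

From dP/dt = 0: 0.00626H* = 0.162, so H* = 25.9.
From dN/dt = 0: 1.37(1 - N*/844) = 0.026·25.9, giving N* = 844·(1 - 0.491) = 429.
From dH/dt = 0: 0.00814·429 - 0.426 = 0.0174P*, so P* = 3.07/0.0174 = 176.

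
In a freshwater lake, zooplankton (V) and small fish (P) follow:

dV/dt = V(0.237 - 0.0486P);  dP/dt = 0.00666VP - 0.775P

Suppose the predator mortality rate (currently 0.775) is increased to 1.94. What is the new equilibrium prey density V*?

At the interior fixed point, setting dP/dt = 0 with P > 0 fixes V* = (predator death rate)/(VP coefficient) — independent of the other coefficients.
With the change, V* = 1.94/0.00666 = 291; it rises from 116.

V* ≈ 291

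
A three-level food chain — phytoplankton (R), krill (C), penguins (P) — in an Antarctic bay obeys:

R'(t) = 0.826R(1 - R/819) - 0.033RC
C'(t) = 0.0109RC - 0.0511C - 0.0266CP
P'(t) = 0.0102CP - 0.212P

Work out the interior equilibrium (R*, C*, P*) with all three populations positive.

From dP/dt = 0: 0.0102C* = 0.212, so C* = 20.8.
From dR/dt = 0: 0.826(1 - R*/819) = 0.033·20.8, giving R* = 819·(1 - 0.83) = 139.
From dC/dt = 0: 0.0109·139 - 0.0511 = 0.0266P*, so P* = 1.46/0.0266 = 55.

R* ≈ 139, C* ≈ 20.8, P* ≈ 55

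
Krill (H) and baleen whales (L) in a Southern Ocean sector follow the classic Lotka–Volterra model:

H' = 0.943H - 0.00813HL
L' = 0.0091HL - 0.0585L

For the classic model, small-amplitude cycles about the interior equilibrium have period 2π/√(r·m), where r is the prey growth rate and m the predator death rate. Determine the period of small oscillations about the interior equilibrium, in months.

T ≈ 26.8 months

Here r = 0.943 and m = 0.0585, so r·m = 0.0552.
ω = √0.0552 = 0.235 per month, hence T = 2π/ω ≈ 26.8 months.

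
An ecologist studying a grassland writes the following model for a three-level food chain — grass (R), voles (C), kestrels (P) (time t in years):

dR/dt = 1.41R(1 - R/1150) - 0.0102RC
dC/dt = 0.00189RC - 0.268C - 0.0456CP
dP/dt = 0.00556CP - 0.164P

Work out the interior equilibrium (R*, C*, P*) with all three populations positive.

From dP/dt = 0: 0.00556C* = 0.164, so C* = 29.5.
From dR/dt = 0: 1.41(1 - R*/1150) = 0.0102·29.5, giving R* = 1150·(1 - 0.213) = 905.
From dC/dt = 0: 0.00189·905 - 0.268 = 0.0456P*, so P* = 1.44/0.0456 = 31.6.

R* ≈ 905, C* ≈ 29.5, P* ≈ 31.6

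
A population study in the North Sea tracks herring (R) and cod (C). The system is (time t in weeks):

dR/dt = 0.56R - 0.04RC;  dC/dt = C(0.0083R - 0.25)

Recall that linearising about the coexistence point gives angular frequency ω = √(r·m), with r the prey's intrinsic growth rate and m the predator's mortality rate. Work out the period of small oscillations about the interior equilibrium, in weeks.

T ≈ 16.8 weeks

Here r = 0.56 and m = 0.25, so r·m = 0.14.
ω = √0.14 = 0.374 per week, hence T = 2π/ω ≈ 16.8 weeks.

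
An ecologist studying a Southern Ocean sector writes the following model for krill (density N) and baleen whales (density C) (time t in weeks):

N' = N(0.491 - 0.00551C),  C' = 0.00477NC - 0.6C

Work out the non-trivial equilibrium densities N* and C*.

Set dC/dt = 0 with C > 0: 0.00477N - 0.6 = 0, so N* = 0.6/0.00477 = 126.
Set dN/dt = 0 with N > 0: 0.491 - 0.00551C = 0, so C* = 0.491/0.00551 = 89.1.

N* ≈ 126, C* ≈ 89.1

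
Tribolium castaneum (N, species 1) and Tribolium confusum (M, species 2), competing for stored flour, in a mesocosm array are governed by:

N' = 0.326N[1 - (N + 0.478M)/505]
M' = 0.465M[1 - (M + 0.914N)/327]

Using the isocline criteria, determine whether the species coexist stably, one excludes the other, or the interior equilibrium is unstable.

species 1 excludes species 2

Compare the nullcline intercepts: K1/α12 = 505/0.478 = 1060 > K2 = 327; K2/α21 = 327/0.914 = 358 < K1 = 505.
Since the inequalities point opposite ways, species 1 can invade but species 2 cannot.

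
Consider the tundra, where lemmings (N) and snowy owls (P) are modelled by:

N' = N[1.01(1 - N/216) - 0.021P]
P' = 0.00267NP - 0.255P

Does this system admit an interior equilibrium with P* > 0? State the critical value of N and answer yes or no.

The predator equation gives dP/dt > 0 only when N > 0.255/0.00267 = 95.5.
Without the predator, N → K = 216. Since 216 > 95.5, the predator can invade and persist.

Threshold N = 95.5; K > 95.5, so yes, the predator persists.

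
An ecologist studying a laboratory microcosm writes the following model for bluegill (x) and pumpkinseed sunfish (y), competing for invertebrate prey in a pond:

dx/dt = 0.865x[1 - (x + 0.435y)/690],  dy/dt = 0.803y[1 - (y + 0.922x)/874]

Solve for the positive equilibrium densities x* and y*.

x* ≈ 517, y* ≈ 397

Setting both brackets to zero gives the nullclines x + 0.435y = 690 and 0.922x + y = 874.
Substituting y = 874 - 0.922x into the first: x(1 - 0.435·0.922) = 690 - 0.435·874.
So x* = 310/0.599 = 517, and then y* = 874 - 0.922·517 = 397.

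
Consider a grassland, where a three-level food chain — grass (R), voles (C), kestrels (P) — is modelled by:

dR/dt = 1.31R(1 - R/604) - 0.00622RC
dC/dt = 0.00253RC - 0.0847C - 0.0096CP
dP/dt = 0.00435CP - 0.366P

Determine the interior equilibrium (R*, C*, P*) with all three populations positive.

From dP/dt = 0: 0.00435C* = 0.366, so C* = 84.1.
From dR/dt = 0: 1.31(1 - R*/604) = 0.00622·84.1, giving R* = 604·(1 - 0.399) = 363.
From dC/dt = 0: 0.00253·363 - 0.0847 = 0.0096P*, so P* = 0.833/0.0096 = 86.8.

R* ≈ 363, C* ≈ 84.1, P* ≈ 86.8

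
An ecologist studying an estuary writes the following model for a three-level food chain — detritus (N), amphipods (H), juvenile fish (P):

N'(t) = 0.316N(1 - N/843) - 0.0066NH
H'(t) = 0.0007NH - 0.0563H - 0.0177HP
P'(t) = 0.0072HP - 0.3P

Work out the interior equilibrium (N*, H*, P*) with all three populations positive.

From dP/dt = 0: 0.0072H* = 0.3, so H* = 41.7.
From dN/dt = 0: 0.316(1 - N*/843) = 0.0066·41.7, giving N* = 843·(1 - 0.87) = 109.
From dH/dt = 0: 0.0007·109 - 0.0563 = 0.0177P*, so P* = 0.0203/0.0177 = 1.14.

N* ≈ 109, H* ≈ 41.7, P* ≈ 1.14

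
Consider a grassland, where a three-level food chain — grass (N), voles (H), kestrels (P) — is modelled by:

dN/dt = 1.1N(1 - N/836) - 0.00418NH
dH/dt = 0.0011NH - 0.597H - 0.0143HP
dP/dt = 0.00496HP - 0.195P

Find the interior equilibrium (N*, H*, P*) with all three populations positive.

N* ≈ 711, H* ≈ 39.3, P* ≈ 13

From dP/dt = 0: 0.00496H* = 0.195, so H* = 39.3.
From dN/dt = 0: 1.1(1 - N*/836) = 0.00418·39.3, giving N* = 836·(1 - 0.149) = 711.
From dH/dt = 0: 0.0011·711 - 0.597 = 0.0143P*, so P* = 0.185/0.0143 = 13.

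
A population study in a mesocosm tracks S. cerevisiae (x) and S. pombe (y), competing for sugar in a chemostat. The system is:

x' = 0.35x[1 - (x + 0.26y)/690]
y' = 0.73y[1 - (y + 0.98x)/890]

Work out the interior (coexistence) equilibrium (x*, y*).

Setting both brackets to zero gives the nullclines x + 0.26y = 690 and 0.98x + y = 890.
Substituting y = 890 - 0.98x into the first: x(1 - 0.26·0.98) = 690 - 0.26·890.
So x* = 459/0.745 = 615, and then y* = 890 - 0.98·615 = 287.

x* ≈ 615, y* ≈ 287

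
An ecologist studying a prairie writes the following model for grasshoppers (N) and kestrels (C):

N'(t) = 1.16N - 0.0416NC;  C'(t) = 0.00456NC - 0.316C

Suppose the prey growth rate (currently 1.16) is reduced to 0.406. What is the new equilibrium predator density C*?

At the interior fixed point, setting dN/dt = 0 with N > 0 fixes C* = (prey growth rate)/(NC coefficient) — independent of the other coefficients.
With the change, C* = 0.406/0.0416 = 9.76; it falls from 27.9.

C* ≈ 9.76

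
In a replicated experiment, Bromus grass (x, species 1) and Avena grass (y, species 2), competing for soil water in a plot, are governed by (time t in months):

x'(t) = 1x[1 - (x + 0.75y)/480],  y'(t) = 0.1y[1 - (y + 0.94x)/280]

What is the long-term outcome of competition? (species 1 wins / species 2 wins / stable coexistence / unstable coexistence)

Compare the nullcline intercepts: K1/α12 = 480/0.75 = 640 > K2 = 280; K2/α21 = 280/0.94 = 298 < K1 = 480.
Since the inequalities point opposite ways, species 1 can invade but species 2 cannot.

species 1 excludes species 2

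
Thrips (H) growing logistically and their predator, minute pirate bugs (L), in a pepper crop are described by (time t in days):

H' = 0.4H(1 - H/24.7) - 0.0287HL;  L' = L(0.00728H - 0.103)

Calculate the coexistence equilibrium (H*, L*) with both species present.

From dL/dt = 0 with L > 0: 0.00728H* = 0.103, so H* = 14.1.
Substitute into dH/dt = 0: 0.4(1 - 14.1/24.7) = 0.0287L*.
The bracket is 0.427, giving L* = 0.171/0.0287 = 5.95.

H* ≈ 14.1, L* ≈ 5.95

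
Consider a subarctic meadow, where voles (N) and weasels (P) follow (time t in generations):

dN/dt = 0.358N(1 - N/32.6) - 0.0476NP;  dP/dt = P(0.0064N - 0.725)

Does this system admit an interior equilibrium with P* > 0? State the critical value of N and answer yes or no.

The predator equation gives dP/dt > 0 only when N > 0.725/0.0064 = 113.
Without the predator, N → K = 32.6. Since 32.6 < 113, the predator cannot invade.

Threshold N = 113; K < 113, so no, the predator goes extinct.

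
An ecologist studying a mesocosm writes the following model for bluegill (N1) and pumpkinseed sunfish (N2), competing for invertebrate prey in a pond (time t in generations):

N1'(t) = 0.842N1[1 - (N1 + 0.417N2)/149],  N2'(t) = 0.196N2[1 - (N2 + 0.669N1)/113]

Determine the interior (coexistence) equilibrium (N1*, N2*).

Setting both brackets to zero gives the nullclines N1 + 0.417N2 = 149 and 0.669N1 + N2 = 113.
Substituting N2 = 113 - 0.669N1 into the first: N1(1 - 0.417·0.669) = 149 - 0.417·113.
So N1* = 102/0.721 = 141, and then N2* = 113 - 0.669·141 = 18.5.

N1* ≈ 141, N2* ≈ 18.5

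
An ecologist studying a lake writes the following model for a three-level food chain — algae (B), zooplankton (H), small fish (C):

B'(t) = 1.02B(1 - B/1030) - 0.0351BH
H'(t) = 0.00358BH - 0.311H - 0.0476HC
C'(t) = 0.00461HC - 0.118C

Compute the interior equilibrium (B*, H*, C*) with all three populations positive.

B* ≈ 123, H* ≈ 25.6, C* ≈ 2.7

From dC/dt = 0: 0.00461H* = 0.118, so H* = 25.6.
From dB/dt = 0: 1.02(1 - B*/1030) = 0.0351·25.6, giving B* = 1030·(1 - 0.881) = 123.
From dH/dt = 0: 0.00358·123 - 0.311 = 0.0476C*, so C* = 0.128/0.0476 = 2.7.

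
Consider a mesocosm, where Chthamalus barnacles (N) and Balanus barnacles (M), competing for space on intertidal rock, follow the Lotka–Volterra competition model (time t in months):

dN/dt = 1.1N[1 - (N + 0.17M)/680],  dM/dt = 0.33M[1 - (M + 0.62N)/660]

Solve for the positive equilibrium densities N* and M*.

Setting both brackets to zero gives the nullclines N + 0.17M = 680 and 0.62N + M = 660.
Substituting M = 660 - 0.62N into the first: N(1 - 0.17·0.62) = 680 - 0.17·660.
So N* = 568/0.895 = 635, and then M* = 660 - 0.62·635 = 266.

N* ≈ 635, M* ≈ 266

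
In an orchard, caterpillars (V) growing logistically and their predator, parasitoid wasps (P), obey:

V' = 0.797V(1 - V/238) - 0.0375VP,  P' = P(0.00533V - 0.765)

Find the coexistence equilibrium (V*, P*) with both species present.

V* ≈ 144, P* ≈ 8.44

From dP/dt = 0 with P > 0: 0.00533V* = 0.765, so V* = 144.
Substitute into dV/dt = 0: 0.797(1 - 144/238) = 0.0375P*.
The bracket is 0.397, giving P* = 0.316/0.0375 = 8.44.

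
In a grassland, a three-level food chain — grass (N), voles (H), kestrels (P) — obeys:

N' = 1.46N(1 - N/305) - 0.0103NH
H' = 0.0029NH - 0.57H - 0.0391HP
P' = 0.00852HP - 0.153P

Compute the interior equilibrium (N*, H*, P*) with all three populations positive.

From dP/dt = 0: 0.00852H* = 0.153, so H* = 18.
From dN/dt = 0: 1.46(1 - N*/305) = 0.0103·18, giving N* = 305·(1 - 0.127) = 266.
From dH/dt = 0: 0.0029·266 - 0.57 = 0.0391P*, so P* = 0.202/0.0391 = 5.18.

N* ≈ 266, H* ≈ 18, P* ≈ 5.18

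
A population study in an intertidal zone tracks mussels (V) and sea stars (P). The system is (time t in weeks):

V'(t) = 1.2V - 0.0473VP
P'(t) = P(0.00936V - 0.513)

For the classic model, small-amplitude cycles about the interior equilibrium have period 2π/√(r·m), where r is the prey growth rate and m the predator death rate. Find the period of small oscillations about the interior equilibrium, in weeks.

T ≈ 8.01 weeks

Here r = 1.2 and m = 0.513, so r·m = 0.616.
ω = √0.616 = 0.785 per week, hence T = 2π/ω ≈ 8.01 weeks.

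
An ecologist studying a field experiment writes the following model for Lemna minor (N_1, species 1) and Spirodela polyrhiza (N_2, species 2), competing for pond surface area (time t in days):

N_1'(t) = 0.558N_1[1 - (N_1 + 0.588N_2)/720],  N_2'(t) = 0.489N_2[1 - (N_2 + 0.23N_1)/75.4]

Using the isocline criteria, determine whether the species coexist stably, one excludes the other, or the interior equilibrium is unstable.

Compare the nullcline intercepts: K1/α12 = 720/0.588 = 1220 > K2 = 75.4; K2/α21 = 75.4/0.23 = 328 < K1 = 720.
Since the inequalities point opposite ways, species 1 can invade but species 2 cannot.

species 1 excludes species 2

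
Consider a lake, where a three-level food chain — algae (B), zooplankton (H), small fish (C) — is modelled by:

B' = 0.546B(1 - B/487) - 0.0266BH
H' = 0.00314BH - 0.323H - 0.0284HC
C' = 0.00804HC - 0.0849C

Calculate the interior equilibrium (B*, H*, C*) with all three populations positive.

B* ≈ 236, H* ≈ 10.6, C* ≈ 14.8

From dC/dt = 0: 0.00804H* = 0.0849, so H* = 10.6.
From dB/dt = 0: 0.546(1 - B*/487) = 0.0266·10.6, giving B* = 487·(1 - 0.514) = 236.
From dH/dt = 0: 0.00314·236 - 0.323 = 0.0284C*, so C* = 0.419/0.0284 = 14.8.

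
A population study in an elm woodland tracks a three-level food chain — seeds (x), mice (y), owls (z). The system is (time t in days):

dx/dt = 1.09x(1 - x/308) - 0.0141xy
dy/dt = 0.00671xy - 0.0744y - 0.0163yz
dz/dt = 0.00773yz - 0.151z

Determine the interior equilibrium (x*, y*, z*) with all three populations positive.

From dz/dt = 0: 0.00773y* = 0.151, so y* = 19.5.
From dx/dt = 0: 1.09(1 - x*/308) = 0.0141·19.5, giving x* = 308·(1 - 0.253) = 230.
From dy/dt = 0: 0.00671·230 - 0.0744 = 0.0163z*, so z* = 1.47/0.0163 = 90.2.

x* ≈ 230, y* ≈ 19.5, z* ≈ 90.2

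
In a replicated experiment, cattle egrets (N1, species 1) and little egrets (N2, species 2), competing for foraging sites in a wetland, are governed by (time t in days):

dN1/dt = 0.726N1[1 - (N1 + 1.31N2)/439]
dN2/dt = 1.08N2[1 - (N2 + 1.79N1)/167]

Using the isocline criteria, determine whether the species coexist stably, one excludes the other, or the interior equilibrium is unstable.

species 1 excludes species 2

Compare the nullcline intercepts: K1/α12 = 439/1.31 = 335 > K2 = 167; K2/α21 = 167/1.79 = 93.3 < K1 = 439.
Since the inequalities point opposite ways, species 1 can invade but species 2 cannot.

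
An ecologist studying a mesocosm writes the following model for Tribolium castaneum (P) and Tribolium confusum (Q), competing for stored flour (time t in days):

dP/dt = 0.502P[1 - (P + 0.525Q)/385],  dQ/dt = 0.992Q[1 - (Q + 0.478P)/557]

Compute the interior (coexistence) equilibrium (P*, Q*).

P* ≈ 124, Q* ≈ 498

Setting both brackets to zero gives the nullclines P + 0.525Q = 385 and 0.478P + Q = 557.
Substituting Q = 557 - 0.478P into the first: P(1 - 0.525·0.478) = 385 - 0.525·557.
So P* = 92.6/0.749 = 124, and then Q* = 557 - 0.478·124 = 498.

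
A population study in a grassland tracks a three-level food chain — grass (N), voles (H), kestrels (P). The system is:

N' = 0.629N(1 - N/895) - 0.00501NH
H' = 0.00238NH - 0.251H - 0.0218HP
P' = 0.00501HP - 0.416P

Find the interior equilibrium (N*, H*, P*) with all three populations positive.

N* ≈ 303, H* ≈ 83, P* ≈ 21.6

From dP/dt = 0: 0.00501H* = 0.416, so H* = 83.
From dN/dt = 0: 0.629(1 - N*/895) = 0.00501·83, giving N* = 895·(1 - 0.661) = 303.
From dH/dt = 0: 0.00238·303 - 0.251 = 0.0218P*, so P* = 0.47/0.0218 = 21.6.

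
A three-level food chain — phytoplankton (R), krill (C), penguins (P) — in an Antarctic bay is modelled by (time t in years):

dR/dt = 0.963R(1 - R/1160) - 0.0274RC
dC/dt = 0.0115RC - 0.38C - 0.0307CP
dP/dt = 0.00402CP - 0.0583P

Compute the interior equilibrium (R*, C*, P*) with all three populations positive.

From dP/dt = 0: 0.00402C* = 0.0583, so C* = 14.5.
From dR/dt = 0: 0.963(1 - R*/1160) = 0.0274·14.5, giving R* = 1160·(1 - 0.413) = 681.
From dC/dt = 0: 0.0115·681 - 0.38 = 0.0307P*, so P* = 7.46/0.0307 = 243.

R* ≈ 681, C* ≈ 14.5, P* ≈ 243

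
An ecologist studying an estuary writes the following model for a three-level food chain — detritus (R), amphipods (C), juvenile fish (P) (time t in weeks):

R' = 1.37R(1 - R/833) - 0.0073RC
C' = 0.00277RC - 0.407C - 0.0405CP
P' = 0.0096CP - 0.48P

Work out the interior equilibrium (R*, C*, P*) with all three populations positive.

From dP/dt = 0: 0.0096C* = 0.48, so C* = 50.
From dR/dt = 0: 1.37(1 - R*/833) = 0.0073·50, giving R* = 833·(1 - 0.266) = 611.
From dC/dt = 0: 0.00277·611 - 0.407 = 0.0405P*, so P* = 1.29/0.0405 = 31.7.

R* ≈ 611, C* ≈ 50, P* ≈ 31.7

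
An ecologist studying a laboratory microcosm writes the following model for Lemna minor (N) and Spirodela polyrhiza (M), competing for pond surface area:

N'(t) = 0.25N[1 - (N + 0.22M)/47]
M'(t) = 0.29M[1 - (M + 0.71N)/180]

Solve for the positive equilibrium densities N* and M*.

Setting both brackets to zero gives the nullclines N + 0.22M = 47 and 0.71N + M = 180.
Substituting M = 180 - 0.71N into the first: N(1 - 0.22·0.71) = 47 - 0.22·180.
So N* = 7.4/0.844 = 8.77, and then M* = 180 - 0.71·8.77 = 174.

N* ≈ 8.77, M* ≈ 174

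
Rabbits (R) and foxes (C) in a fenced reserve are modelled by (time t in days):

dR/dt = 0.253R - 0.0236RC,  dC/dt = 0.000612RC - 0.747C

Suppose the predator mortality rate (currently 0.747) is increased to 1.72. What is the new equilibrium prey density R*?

R* ≈ 2810

At the interior fixed point, setting dC/dt = 0 with C > 0 fixes R* = (predator death rate)/(RC coefficient) — independent of the other coefficients.
With the change, R* = 1.72/0.000612 = 2810; it rises from 1220.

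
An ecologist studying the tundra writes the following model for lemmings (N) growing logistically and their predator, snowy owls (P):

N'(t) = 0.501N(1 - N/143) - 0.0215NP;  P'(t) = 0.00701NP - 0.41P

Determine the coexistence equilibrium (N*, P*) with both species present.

N* ≈ 58.5, P* ≈ 13.8

From dP/dt = 0 with P > 0: 0.00701N* = 0.41, so N* = 58.5.
Substitute into dN/dt = 0: 0.501(1 - 58.5/143) = 0.0215P*.
The bracket is 0.591, giving P* = 0.296/0.0215 = 13.8.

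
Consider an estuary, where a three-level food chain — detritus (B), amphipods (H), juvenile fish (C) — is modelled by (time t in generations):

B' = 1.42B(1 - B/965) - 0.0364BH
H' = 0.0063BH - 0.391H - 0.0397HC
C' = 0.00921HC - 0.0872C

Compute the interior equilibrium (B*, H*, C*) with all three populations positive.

From dC/dt = 0: 0.00921H* = 0.0872, so H* = 9.47.
From dB/dt = 0: 1.42(1 - B*/965) = 0.0364·9.47, giving B* = 965·(1 - 0.243) = 731.
From dH/dt = 0: 0.0063·731 - 0.391 = 0.0397C*, so C* = 4.21/0.0397 = 106.

B* ≈ 731, H* ≈ 9.47, C* ≈ 106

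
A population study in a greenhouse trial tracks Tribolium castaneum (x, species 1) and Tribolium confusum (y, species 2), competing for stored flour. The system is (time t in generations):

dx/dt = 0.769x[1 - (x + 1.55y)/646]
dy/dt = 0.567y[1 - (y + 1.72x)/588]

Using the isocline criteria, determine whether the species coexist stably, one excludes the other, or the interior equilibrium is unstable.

unstable coexistence (outcome depends on initial conditions)

Compare the nullcline intercepts: K1/α12 = 646/1.55 = 417 < K2 = 588; K2/α21 = 588/1.72 = 342 < K1 = 646.
Since both are reversed, neither can invade when rare; the interior point is a saddle.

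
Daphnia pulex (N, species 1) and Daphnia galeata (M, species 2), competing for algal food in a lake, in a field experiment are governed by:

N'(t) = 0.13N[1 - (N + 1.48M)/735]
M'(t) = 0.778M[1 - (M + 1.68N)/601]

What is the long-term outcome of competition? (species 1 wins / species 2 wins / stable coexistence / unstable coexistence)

Compare the nullcline intercepts: K1/α12 = 735/1.48 = 497 < K2 = 601; K2/α21 = 601/1.68 = 358 < K1 = 735.
Since both are reversed, neither can invade when rare; the interior point is a saddle.

unstable coexistence (outcome depends on initial conditions)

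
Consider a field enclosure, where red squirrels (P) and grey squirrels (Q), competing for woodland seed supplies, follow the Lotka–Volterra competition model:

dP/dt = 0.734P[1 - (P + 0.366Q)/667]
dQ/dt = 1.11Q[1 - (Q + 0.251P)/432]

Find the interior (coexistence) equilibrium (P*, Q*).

P* ≈ 560, Q* ≈ 291

Setting both brackets to zero gives the nullclines P + 0.366Q = 667 and 0.251P + Q = 432.
Substituting Q = 432 - 0.251P into the first: P(1 - 0.366·0.251) = 667 - 0.366·432.
So P* = 509/0.908 = 560, and then Q* = 432 - 0.251·560 = 291.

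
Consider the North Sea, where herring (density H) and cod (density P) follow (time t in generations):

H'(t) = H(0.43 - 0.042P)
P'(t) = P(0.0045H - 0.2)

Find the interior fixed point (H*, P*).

H* ≈ 44.4, P* ≈ 10.2

Set dP/dt = 0 with P > 0: 0.0045H - 0.2 = 0, so H* = 0.2/0.0045 = 44.4.
Set dH/dt = 0 with H > 0: 0.43 - 0.042P = 0, so P* = 0.43/0.042 = 10.2.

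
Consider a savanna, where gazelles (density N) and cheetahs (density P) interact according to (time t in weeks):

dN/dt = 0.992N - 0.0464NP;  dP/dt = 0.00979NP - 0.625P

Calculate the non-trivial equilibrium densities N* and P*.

Set dP/dt = 0 with P > 0: 0.00979N - 0.625 = 0, so N* = 0.625/0.00979 = 63.8.
Set dN/dt = 0 with N > 0: 0.992 - 0.0464P = 0, so P* = 0.992/0.0464 = 21.4.

N* ≈ 63.8, P* ≈ 21.4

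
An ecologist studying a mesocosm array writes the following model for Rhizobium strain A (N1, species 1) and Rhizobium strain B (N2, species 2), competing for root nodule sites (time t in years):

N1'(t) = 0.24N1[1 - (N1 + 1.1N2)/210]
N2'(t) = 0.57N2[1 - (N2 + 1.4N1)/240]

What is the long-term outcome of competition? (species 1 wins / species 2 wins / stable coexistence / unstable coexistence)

unstable coexistence (outcome depends on initial conditions)

Compare the nullcline intercepts: K1/α12 = 210/1.1 = 191 < K2 = 240; K2/α21 = 240/1.4 = 171 < K1 = 210.
Since both are reversed, neither can invade when rare; the interior point is a saddle.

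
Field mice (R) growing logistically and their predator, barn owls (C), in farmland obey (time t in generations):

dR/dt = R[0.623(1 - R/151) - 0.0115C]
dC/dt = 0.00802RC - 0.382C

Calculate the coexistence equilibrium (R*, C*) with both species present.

R* ≈ 47.6, C* ≈ 37.1

From dC/dt = 0 with C > 0: 0.00802R* = 0.382, so R* = 47.6.
Substitute into dR/dt = 0: 0.623(1 - 47.6/151) = 0.0115C*.
The bracket is 0.685, giving C* = 0.426/0.0115 = 37.1.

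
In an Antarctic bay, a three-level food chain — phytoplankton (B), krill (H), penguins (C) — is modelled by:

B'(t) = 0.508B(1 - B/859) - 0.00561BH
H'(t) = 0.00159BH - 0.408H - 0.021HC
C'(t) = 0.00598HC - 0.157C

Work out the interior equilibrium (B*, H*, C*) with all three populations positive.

B* ≈ 610, H* ≈ 26.3, C* ≈ 26.8

From dC/dt = 0: 0.00598H* = 0.157, so H* = 26.3.
From dB/dt = 0: 0.508(1 - B*/859) = 0.00561·26.3, giving B* = 859·(1 - 0.29) = 610.
From dH/dt = 0: 0.00159·610 - 0.408 = 0.021C*, so C* = 0.562/0.021 = 26.8.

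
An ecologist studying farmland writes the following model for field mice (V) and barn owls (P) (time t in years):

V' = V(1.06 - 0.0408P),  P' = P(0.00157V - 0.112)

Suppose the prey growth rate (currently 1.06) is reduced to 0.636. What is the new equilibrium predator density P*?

P* ≈ 15.6

At the interior fixed point, setting dV/dt = 0 with V > 0 fixes P* = (prey growth rate)/(VP coefficient) — independent of the other coefficients.
With the change, P* = 0.636/0.0408 = 15.6; it falls from 26.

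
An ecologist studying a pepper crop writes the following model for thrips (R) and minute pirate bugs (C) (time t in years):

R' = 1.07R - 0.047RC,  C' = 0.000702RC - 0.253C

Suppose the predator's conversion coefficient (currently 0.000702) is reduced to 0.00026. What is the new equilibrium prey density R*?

R* ≈ 973

At the interior fixed point, setting dC/dt = 0 with C > 0 fixes R* = (predator death rate)/(RC coefficient) — independent of the other coefficients.
With the change, R* = 0.253/0.00026 = 973; it rises from 360.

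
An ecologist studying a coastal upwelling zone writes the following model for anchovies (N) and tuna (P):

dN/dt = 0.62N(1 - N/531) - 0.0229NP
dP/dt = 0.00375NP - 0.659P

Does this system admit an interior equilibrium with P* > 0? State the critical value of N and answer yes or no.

Threshold N = 176; K > 176, so yes, the predator persists.

The predator equation gives dP/dt > 0 only when N > 0.659/0.00375 = 176.
Without the predator, N → K = 531. Since 531 > 176, the predator can invade and persist.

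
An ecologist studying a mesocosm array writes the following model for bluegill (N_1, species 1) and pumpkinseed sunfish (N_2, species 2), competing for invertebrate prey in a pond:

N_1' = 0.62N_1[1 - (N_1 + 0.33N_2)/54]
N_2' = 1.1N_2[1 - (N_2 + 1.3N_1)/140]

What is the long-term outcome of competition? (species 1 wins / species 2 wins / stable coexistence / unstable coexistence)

Compare the nullcline intercepts: K1/α12 = 54/0.33 = 164 > K2 = 140; K2/α21 = 140/1.3 = 108 > K1 = 54.
Since both inequalities hold, each species can invade when rare, so the interior equilibrium is stable.

stable coexistence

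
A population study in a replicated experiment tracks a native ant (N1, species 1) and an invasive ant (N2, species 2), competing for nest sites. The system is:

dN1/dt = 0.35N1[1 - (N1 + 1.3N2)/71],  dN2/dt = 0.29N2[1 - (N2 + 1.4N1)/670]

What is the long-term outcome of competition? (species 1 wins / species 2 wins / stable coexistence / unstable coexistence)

species 2 excludes species 1

Compare the nullcline intercepts: K1/α12 = 71/1.3 = 54.6 < K2 = 670; K2/α21 = 670/1.4 = 479 > K1 = 71.
Since the inequalities point opposite ways, species 2 can invade but species 1 cannot.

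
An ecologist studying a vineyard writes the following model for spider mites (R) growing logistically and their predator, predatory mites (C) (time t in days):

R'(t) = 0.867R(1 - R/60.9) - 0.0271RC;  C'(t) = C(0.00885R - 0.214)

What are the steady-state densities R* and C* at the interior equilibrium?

R* ≈ 24.2, C* ≈ 19.3

From dC/dt = 0 with C > 0: 0.00885R* = 0.214, so R* = 24.2.
Substitute into dR/dt = 0: 0.867(1 - 24.2/60.9) = 0.0271C*.
The bracket is 0.603, giving C* = 0.523/0.0271 = 19.3.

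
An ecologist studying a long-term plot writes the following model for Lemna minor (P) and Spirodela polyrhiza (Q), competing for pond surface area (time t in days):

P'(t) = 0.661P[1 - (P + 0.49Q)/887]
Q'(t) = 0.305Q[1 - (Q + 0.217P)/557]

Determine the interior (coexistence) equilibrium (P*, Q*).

P* ≈ 687, Q* ≈ 408

Setting both brackets to zero gives the nullclines P + 0.49Q = 887 and 0.217P + Q = 557.
Substituting Q = 557 - 0.217P into the first: P(1 - 0.49·0.217) = 887 - 0.49·557.
So P* = 614/0.894 = 687, and then Q* = 557 - 0.217·687 = 408.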